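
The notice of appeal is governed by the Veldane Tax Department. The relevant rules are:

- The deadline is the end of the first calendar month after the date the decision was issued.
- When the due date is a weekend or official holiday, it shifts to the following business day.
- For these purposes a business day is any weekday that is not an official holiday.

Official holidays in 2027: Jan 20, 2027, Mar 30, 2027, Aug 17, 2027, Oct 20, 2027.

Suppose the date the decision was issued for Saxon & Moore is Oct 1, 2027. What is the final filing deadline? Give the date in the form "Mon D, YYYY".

Nov 30, 2027

The first month after Oct 1, 2027 is November 2027, whose last day is Nov 30, 2027.
Since Nov 30, 2027 is a Tuesday and not a holiday, the date is unchanged.
Deadline: Nov 30, 2027.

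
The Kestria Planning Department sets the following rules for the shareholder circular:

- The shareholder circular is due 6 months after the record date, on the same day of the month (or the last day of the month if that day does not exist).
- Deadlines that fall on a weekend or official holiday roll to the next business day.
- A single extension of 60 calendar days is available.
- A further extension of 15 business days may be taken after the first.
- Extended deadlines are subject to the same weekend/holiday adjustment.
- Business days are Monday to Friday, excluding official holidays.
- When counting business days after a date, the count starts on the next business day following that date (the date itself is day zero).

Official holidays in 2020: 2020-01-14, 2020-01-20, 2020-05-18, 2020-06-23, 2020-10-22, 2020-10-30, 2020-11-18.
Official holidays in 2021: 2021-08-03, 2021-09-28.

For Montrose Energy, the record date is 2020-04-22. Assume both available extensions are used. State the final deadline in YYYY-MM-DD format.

Moving 6 months forward from 2020-04-22 on the corresponding day gives 2020-10-22.
2020-10-22 falls on a listed holiday. Rolling to the next business day gives 2020-10-23, a Friday.
Applying the 60-calendar-day extension: 2020-10-23 + 60 days = 2020-12-22.
2020-12-22 (Tuesday) is already a business day.
The 15-business-day extension runs from 2020-12-22 to 2021-01-12.
2021-01-12 (Tuesday) is already a business day.
Final deadline: 2021-01-12.

2021-01-12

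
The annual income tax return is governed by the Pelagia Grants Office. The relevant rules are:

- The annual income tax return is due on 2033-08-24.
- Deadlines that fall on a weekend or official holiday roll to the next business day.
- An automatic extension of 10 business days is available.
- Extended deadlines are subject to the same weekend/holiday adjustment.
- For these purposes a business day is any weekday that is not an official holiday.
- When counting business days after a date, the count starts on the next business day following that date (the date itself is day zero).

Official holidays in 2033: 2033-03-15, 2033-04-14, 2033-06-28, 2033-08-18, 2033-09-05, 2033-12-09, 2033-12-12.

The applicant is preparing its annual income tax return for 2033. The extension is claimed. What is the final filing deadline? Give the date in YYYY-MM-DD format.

2033-09-08

Start from the fixed due date, 2033-08-24.
2033-08-24 (Wednesday) is already a business day.
The 10-business-day extension runs from 2033-08-24 to 2033-09-08.
2033-09-08 falls on a Thursday, which is a business day, so no adjustment is needed.
So the filing is due 2033-09-08.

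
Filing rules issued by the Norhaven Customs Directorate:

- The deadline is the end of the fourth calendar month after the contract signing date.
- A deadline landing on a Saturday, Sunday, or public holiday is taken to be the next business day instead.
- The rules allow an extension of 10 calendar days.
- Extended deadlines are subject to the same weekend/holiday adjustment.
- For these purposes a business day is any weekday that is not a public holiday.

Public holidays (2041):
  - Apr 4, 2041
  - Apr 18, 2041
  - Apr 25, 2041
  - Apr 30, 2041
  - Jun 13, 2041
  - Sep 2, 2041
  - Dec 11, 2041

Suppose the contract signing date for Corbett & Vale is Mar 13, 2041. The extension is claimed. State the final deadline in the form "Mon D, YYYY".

Aug 12, 2041

4 months after Mar 13, 2041 is July 2041; that month ends on Jul 31, 2041.
Jul 31, 2041 is a Wednesday and not a listed holiday, so it stands.
With the 10-day extension, Jul 31, 2041 becomes Aug 10, 2041.
Aug 10, 2041 is a Saturday, so it moves to the next business day, Aug 12, 2041 (Monday).
Final deadline: Aug 12, 2041.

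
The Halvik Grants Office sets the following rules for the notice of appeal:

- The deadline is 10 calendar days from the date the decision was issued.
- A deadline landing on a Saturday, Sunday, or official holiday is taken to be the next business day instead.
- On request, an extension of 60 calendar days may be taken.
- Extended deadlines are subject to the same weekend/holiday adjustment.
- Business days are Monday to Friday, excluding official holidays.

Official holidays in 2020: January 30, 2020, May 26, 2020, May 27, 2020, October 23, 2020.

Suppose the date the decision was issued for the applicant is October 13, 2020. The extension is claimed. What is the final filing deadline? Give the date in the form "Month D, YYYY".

December 25, 2020

From October 13, 2020, 10 calendar days later is October 23, 2020.
October 23, 2020 is a listed holiday; the next business day is October 26, 2020 (Monday).
With the 60-day extension, October 26, 2020 becomes December 25, 2020.
December 25, 2020 is a Friday and not a listed holiday, so it stands.
The final due date is December 25, 2020.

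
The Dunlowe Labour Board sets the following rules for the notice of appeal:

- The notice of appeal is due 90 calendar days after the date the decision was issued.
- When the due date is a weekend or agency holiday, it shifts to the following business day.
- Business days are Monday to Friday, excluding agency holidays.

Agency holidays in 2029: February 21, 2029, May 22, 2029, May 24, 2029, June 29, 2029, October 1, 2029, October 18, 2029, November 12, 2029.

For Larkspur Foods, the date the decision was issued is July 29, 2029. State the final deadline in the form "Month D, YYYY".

October 29, 2029

Adding 90 calendar days to July 29, 2029 gives October 27, 2029.
Because October 27, 2029 is a Saturday, the deadline becomes October 29, 2029 (Monday).
The final due date is October 29, 2029.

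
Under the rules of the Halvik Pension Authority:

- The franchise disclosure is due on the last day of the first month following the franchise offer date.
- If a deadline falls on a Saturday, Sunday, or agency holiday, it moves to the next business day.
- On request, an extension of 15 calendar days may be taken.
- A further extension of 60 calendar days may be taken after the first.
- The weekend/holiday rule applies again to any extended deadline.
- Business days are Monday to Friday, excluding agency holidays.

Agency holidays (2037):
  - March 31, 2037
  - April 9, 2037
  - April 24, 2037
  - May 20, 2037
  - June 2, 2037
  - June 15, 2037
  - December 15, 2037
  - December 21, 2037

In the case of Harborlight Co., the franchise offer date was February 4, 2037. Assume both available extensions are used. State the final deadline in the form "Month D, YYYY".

June 16, 2037

1 month after February 4, 2037 falls in March 2037; the last day of that month is March 31, 2037.
Because March 31, 2037 is a listed holiday, the deadline becomes April 1, 2037 (Wednesday).
Add the 15 calendar-day extension to April 1, 2037: April 16, 2037.
April 16, 2037 falls on a Thursday, which is a business day, so no adjustment is needed.
Add the 60 calendar-day extension to April 16, 2037: June 15, 2037.
June 15, 2037 is a listed holiday; the next business day is June 16, 2037 (Tuesday).
Deadline: June 16, 2037.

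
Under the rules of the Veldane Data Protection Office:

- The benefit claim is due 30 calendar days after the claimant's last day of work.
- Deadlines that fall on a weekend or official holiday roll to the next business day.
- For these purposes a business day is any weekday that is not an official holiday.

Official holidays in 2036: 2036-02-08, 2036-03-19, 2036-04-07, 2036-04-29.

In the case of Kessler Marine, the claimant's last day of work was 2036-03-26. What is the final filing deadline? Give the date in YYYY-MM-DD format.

2036-04-25

30 calendar days after 2036-03-26 is 2036-04-25.
2036-04-25 (Friday) is already a business day.
Deadline: 2036-04-25.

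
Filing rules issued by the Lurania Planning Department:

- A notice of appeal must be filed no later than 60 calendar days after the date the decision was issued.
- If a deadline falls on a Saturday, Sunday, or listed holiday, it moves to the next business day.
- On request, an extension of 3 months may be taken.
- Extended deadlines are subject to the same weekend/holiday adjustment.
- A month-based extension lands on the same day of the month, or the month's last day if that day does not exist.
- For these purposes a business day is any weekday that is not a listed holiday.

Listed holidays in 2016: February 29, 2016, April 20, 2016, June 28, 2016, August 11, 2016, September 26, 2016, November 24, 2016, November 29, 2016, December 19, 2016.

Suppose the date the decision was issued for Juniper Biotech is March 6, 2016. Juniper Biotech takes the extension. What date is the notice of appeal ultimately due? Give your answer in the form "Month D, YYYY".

August 5, 2016

From March 6, 2016, 60 calendar days later is May 5, 2016.
May 5, 2016 falls on a Thursday, which is a business day, so no adjustment is needed.
Add 3 months to May 5, 2016: August 5, 2016.
August 5, 2016 is a Friday and not a listed holiday, so it stands.
So the filing is due August 5, 2016.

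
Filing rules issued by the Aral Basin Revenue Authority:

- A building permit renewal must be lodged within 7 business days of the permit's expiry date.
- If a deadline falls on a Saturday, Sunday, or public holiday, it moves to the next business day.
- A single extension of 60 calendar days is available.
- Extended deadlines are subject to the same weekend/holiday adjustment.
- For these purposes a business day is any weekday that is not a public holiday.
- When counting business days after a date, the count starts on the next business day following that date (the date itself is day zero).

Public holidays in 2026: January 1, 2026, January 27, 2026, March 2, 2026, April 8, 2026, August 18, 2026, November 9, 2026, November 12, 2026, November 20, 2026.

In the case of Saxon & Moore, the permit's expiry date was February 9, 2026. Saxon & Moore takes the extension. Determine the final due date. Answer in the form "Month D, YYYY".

April 20, 2026

Counting 7 business days after February 9, 2026 (skipping weekends and listed holidays) reaches February 18, 2026.
February 18, 2026 is a Wednesday and not a listed holiday, so it stands.
With the 60-day extension, February 18, 2026 becomes April 19, 2026.
April 19, 2026 falls on a Sunday. Rolling to the next business day gives April 20, 2026, a Monday.
Final deadline: April 20, 2026.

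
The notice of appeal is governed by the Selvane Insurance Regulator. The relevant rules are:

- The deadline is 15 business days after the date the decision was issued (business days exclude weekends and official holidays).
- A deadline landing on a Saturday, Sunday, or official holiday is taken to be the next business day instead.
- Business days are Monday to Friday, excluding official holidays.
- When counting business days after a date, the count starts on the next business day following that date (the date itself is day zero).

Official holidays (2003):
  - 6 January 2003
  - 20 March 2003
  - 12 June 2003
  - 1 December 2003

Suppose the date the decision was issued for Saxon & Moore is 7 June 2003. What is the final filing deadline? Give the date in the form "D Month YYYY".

Starting the day after 7 June 2003 and counting 15 business days lands on 30 June 2003.
30 June 2003 (Monday) is already a business day.
The final due date is 30 June 2003.

30 June 2003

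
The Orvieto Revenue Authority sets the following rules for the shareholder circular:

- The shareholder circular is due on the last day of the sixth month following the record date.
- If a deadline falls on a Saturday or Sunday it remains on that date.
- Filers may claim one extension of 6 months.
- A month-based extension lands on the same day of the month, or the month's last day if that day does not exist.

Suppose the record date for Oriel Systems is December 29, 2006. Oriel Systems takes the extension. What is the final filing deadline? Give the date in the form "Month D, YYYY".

December 30, 2007

6 months after December 29, 2006 falls in June 2007; the last day of that month is June 30, 2007.
No adjustment is made for weekends or holidays, so June 30, 2007 stands.
Add 6 months to June 30, 2007: December 30, 2007.
December 30, 2007 falls on a Sunday. The rules make no weekend/holiday allowance, so it remains December 30, 2007.
Deadline: December 30, 2007.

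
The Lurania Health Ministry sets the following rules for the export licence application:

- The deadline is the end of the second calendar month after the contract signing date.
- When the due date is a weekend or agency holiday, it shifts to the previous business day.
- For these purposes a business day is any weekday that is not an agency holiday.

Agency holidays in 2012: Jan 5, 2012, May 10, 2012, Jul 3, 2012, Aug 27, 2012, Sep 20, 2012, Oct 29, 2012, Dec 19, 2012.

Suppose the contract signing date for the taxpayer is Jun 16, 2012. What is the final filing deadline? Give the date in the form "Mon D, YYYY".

2 months after Jun 16, 2012 falls in August 2012; the last day of that month is Aug 31, 2012.
Since Aug 31, 2012 is a Friday and not a holiday, the date is unchanged.
Final deadline: Aug 31, 2012.

Aug 31, 2012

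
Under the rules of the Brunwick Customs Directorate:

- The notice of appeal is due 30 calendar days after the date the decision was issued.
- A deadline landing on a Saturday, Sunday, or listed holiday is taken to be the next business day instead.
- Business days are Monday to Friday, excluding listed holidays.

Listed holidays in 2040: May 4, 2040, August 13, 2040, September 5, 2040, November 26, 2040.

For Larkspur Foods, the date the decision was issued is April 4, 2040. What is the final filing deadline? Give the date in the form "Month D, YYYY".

May 7, 2040

30 calendar days after April 4, 2040 is May 4, 2040.
Because May 4, 2040 is a listed holiday, the deadline becomes May 7, 2040 (Monday).
So the filing is due May 7, 2040.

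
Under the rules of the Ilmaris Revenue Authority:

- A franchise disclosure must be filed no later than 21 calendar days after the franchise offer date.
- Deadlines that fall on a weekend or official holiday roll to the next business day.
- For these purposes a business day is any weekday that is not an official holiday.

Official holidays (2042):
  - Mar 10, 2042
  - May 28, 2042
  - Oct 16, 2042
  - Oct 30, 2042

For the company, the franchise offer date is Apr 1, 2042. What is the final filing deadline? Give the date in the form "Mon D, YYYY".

From Apr 1, 2042, 21 calendar days later is Apr 22, 2042.
Apr 22, 2042 is a Tuesday and not a listed holiday, so it stands.
The final due date is Apr 22, 2042.

Apr 22, 2042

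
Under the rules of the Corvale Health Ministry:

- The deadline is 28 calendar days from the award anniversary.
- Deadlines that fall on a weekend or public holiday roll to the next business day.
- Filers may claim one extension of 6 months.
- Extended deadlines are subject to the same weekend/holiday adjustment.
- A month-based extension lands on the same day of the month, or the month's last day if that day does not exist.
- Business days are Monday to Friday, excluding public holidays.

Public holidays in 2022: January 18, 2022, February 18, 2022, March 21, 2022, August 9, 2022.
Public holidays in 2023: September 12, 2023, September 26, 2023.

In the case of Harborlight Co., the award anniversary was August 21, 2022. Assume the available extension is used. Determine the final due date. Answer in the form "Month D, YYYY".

Trigger date August 21, 2022 + 28 calendar days = September 18, 2022.
September 18, 2022 is a Sunday, so it moves to the next business day, September 19, 2022 (Monday).
The 6 months extension carries September 19, 2022 to March 19, 2023.
Because March 19, 2023 is a Sunday, the deadline becomes March 20, 2023 (Monday).
Final deadline: March 20, 2023.

March 20, 2023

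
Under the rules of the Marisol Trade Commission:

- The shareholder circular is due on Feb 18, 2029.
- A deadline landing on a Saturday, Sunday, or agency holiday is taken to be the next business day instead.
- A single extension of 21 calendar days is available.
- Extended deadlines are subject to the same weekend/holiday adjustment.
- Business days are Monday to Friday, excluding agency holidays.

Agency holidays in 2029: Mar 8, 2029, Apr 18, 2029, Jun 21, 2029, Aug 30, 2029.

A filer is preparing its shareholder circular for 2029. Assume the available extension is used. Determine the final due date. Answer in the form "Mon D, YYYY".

Mar 12, 2029

Start from the fixed due date, Feb 18, 2029.
Feb 18, 2029 is a Sunday, so it moves to the next business day, Feb 19, 2029 (Monday).
Applying the 21-calendar-day extension: Feb 19, 2029 + 21 days = Mar 12, 2029.
Mar 12, 2029 falls on a Monday, which is a business day, so no adjustment is needed.
So the filing is due Mar 12, 2029.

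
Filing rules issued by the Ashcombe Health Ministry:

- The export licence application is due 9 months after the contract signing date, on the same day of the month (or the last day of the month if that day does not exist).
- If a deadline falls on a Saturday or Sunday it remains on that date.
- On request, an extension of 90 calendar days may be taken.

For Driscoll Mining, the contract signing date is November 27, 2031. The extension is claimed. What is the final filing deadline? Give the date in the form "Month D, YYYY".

Moving 9 months forward from November 27, 2031 on the corresponding day gives August 27, 2032.
August 27, 2032 is a Friday; no weekend or holiday adjustment applies.
Add the 90 calendar-day extension to August 27, 2032: November 25, 2032.
November 25, 2032 is a Thursday; no weekend or holiday adjustment applies.
So the filing is due November 25, 2032.

November 25, 2032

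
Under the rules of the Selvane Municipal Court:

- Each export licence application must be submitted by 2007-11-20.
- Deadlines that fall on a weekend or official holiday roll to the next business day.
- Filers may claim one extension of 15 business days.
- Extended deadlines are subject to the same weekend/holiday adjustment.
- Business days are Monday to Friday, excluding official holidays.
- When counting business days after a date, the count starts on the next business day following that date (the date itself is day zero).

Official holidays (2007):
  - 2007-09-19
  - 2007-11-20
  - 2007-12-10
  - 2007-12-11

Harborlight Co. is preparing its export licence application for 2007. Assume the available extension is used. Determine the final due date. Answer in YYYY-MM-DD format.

2007-12-14

Start from the fixed due date, 2007-11-20.
Because 2007-11-20 is a listed holiday, the deadline becomes 2007-11-21 (Wednesday).
Applying the 15-business-day extension: 15 business days after 2007-11-21 is 2007-12-14.
2007-12-14 falls on a Friday, which is a business day, so no adjustment is needed.
Final deadline: 2007-12-14.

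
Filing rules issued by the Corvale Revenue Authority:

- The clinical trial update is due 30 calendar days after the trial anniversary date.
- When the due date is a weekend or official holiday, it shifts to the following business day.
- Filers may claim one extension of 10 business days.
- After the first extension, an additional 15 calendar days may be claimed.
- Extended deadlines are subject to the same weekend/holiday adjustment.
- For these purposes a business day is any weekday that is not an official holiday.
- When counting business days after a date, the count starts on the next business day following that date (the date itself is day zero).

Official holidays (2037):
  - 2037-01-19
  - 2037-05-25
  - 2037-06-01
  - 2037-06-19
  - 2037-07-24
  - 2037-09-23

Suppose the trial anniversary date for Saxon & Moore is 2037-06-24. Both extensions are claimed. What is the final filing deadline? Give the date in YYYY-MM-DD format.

Adding 30 calendar days to 2037-06-24 gives 2037-07-24.
2037-07-24 is a listed holiday; the next business day is 2037-07-27 (Monday).
Counting 10 further business days from 2037-07-27 reaches 2037-08-10.
2037-08-10 is a Monday and not a listed holiday, so it stands.
With the 15-day extension, 2037-08-10 becomes 2037-08-25.
2037-08-25 is a Tuesday and not a listed holiday, so it stands.
So the filing is due 2037-08-25.

2037-08-25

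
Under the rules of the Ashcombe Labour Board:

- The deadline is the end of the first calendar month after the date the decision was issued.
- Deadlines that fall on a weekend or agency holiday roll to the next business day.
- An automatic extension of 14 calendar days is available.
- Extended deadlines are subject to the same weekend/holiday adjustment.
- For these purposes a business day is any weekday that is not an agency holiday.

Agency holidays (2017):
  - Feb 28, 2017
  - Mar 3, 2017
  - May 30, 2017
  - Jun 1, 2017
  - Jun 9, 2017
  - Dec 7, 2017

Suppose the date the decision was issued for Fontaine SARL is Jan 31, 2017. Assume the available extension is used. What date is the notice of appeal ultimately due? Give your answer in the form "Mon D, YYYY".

Mar 15, 2017

1 month after Jan 31, 2017 falls in February 2017; the last day of that month is Feb 28, 2017.
Feb 28, 2017 falls on a listed holiday. Rolling to the next business day gives Mar 1, 2017, a Wednesday.
With the 14-day extension, Mar 1, 2017 becomes Mar 15, 2017.
Since Mar 15, 2017 is a Wednesday and not a holiday, the date is unchanged.
So the filing is due Mar 15, 2017.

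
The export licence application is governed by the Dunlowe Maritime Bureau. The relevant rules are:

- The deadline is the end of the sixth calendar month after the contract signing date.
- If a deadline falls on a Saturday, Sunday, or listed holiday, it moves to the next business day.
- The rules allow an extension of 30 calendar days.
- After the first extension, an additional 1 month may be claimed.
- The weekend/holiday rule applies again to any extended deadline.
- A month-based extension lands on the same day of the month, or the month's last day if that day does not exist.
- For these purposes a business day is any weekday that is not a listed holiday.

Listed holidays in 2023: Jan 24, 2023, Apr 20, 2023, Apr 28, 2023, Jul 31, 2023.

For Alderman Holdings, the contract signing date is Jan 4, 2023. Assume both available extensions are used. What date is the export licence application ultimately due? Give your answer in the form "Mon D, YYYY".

The sixth month after Jan 4, 2023 is July 2023, whose last day is Jul 31, 2023.
Because Jul 31, 2023 is a listed holiday, the deadline becomes Aug 1, 2023 (Tuesday).
With the 30-day extension, Aug 1, 2023 becomes Aug 31, 2023.
Aug 31, 2023 is a Thursday and not a listed holiday, so it stands.
Add 1 month to Aug 31, 2023: Sep 30, 2023 (day 31 does not exist in September, so the month's last day is used).
Sep 30, 2023 is a Saturday; the next business day is Oct 2, 2023 (Monday).
Final deadline: Oct 2, 2023.

Oct 2, 2023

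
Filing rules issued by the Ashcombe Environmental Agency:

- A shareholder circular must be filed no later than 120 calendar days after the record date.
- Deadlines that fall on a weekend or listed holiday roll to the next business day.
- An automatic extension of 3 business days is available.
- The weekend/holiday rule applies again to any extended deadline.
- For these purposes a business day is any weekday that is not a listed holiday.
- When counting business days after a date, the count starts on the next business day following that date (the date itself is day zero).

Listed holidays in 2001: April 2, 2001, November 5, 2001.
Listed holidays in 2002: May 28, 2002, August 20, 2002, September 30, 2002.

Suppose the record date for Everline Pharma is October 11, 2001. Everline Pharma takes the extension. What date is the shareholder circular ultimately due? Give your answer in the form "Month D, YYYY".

From October 11, 2001, 120 calendar days later is February 8, 2002.
February 8, 2002 is a Friday and not a listed holiday, so it stands.
Counting 3 further business days from February 8, 2002 reaches February 13, 2002.
February 13, 2002 (Wednesday) is already a business day.
The final due date is February 13, 2002.

February 13, 2002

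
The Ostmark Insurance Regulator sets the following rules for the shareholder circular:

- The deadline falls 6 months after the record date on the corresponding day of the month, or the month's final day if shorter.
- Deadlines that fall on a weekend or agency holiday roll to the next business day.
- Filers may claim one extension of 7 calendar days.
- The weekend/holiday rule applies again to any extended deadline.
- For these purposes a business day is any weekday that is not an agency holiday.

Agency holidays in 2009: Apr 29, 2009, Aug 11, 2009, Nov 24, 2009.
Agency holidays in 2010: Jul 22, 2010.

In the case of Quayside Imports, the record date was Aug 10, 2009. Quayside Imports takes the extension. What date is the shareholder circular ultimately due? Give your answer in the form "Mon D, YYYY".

6 months from Aug 10, 2009 is Feb 10, 2010.
Feb 10, 2010 (Wednesday) is already a business day.
The 7-calendar-day extension moves the deadline from Feb 10, 2010 to Feb 17, 2010.
Feb 17, 2010 (Wednesday) is already a business day.
Deadline: Feb 17, 2010.

Feb 17, 2010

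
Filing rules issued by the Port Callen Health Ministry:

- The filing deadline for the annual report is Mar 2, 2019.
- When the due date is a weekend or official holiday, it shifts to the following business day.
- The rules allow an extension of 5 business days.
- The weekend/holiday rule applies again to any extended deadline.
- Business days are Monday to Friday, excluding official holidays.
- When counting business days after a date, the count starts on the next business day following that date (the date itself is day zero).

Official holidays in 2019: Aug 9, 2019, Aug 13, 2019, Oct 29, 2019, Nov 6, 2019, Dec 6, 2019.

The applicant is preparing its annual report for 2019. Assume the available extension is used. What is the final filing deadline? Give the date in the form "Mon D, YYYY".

Mar 11, 2019

The statutory due date is Mar 2, 2019.
Mar 2, 2019 is a Saturday, so it moves to the next business day, Mar 4, 2019 (Monday).
Applying the 5-business-day extension: 5 business days after Mar 4, 2019 is Mar 11, 2019.
Mar 11, 2019 is a Monday and not a listed holiday, so it stands.
Deadline: Mar 11, 2019.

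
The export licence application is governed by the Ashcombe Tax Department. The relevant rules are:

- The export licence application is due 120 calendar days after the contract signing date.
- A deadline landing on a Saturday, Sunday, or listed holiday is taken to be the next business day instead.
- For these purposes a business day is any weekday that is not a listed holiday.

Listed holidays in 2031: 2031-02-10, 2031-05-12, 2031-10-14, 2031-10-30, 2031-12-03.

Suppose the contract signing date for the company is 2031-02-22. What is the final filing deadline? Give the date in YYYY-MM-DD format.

From 2031-02-22, 120 calendar days later is 2031-06-22.
2031-06-22 is a Sunday, so it moves to the next business day, 2031-06-23 (Monday).
Deadline: 2031-06-23.

2031-06-23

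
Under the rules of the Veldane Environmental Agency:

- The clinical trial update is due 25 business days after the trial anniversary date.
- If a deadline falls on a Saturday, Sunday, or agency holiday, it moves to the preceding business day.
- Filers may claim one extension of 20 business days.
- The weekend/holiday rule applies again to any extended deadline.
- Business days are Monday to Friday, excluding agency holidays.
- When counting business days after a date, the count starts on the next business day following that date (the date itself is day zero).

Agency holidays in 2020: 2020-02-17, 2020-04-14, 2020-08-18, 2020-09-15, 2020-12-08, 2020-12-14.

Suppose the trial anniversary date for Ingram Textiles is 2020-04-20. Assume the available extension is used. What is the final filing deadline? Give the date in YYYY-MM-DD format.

25 business days after 2020-04-20, excluding weekends and holidays, is 2020-05-25.
2020-05-25 is a Monday and not a listed holiday, so it stands.
Counting 20 further business days from 2020-05-25 reaches 2020-06-22.
2020-06-22 (Monday) is already a business day.
So the filing is due 2020-06-22.

2020-06-22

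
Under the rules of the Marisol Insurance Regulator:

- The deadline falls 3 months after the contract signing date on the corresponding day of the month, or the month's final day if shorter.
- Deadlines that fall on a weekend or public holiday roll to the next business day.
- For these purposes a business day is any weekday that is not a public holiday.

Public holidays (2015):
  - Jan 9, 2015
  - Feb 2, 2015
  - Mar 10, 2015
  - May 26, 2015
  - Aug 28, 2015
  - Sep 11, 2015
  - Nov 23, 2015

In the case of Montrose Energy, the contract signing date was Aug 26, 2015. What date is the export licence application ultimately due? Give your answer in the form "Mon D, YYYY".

3 months after Aug 26, 2015, on the same day of the month, is Nov 26, 2015.
Nov 26, 2015 is a Thursday and not a listed holiday, so it stands.
The final due date is Nov 26, 2015.

Nov 26, 2015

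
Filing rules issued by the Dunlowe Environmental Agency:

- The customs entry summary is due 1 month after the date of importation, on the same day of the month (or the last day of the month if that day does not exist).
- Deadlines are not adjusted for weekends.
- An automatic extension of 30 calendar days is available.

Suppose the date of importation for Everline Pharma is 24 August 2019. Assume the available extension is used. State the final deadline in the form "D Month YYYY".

1 month after 24 August 2019, on the same day of the month, is 24 September 2019.
24 September 2019 falls on a Tuesday. The rules make no weekend/holiday allowance, so it remains 24 September 2019.
Add the 30 calendar-day extension to 24 September 2019: 24 October 2019.
No adjustment is made for weekends or holidays, so 24 October 2019 stands.
Final deadline: 24 October 2019.

24 October 2019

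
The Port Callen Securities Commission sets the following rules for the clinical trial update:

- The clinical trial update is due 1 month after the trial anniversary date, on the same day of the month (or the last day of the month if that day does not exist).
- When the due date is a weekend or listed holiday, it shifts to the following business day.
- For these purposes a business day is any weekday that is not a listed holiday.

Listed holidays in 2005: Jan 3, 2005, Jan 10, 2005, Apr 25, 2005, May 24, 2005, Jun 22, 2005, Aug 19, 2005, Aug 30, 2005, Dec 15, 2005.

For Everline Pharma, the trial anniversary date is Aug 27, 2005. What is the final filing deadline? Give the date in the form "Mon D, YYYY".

Sep 27, 2005

1 month after Aug 27, 2005, on the same day of the month, is Sep 27, 2005.
Sep 27, 2005 falls on a Tuesday, which is a business day, so no adjustment is needed.
Final deadline: Sep 27, 2005.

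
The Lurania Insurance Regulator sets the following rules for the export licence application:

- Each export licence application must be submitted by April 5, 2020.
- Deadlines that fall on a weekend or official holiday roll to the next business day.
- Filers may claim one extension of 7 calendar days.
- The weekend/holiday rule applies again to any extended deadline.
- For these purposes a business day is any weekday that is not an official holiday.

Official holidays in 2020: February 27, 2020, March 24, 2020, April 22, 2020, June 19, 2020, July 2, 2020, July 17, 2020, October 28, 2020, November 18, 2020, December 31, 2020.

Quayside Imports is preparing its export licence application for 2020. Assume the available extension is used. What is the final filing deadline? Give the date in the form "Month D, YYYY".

April 13, 2020

The statutory due date is April 5, 2020.
April 5, 2020 is a Sunday, so it moves to the next business day, April 6, 2020 (Monday).
Applying the 7-calendar-day extension: April 6, 2020 + 7 days = April 13, 2020.
April 13, 2020 (Monday) is already a business day.
Deadline: April 13, 2020.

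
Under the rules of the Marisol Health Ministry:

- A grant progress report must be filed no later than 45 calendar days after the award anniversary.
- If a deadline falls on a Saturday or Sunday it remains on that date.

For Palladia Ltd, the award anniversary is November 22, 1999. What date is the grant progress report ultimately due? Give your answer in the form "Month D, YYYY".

Adding 45 calendar days to November 22, 1999 gives January 6, 2000.
January 6, 2000 falls on a Thursday. The rules make no weekend/holiday allowance, so it remains January 6, 2000.
So the filing is due January 6, 2000.

January 6, 2000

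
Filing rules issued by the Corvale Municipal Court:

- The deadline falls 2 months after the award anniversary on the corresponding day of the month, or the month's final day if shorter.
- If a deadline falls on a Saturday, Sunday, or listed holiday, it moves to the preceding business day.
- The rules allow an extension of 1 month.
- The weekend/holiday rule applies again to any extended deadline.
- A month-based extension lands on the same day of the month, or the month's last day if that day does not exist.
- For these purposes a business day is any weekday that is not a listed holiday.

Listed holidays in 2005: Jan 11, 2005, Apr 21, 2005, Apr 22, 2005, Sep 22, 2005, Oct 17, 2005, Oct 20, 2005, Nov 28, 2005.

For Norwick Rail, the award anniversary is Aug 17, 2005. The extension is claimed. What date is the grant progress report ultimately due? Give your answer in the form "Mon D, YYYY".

2 months after Aug 17, 2005, on the same day of the month, is Oct 17, 2005.
Oct 17, 2005 falls on a listed holiday. Rolling to the preceding business day gives Oct 14, 2005, a Friday.
Applying the 1 month extension: 1 month after Oct 14, 2005 is Nov 14, 2005.
Since Nov 14, 2005 is a Monday and not a holiday, the date is unchanged.
Deadline: Nov 14, 2005.

Nov 14, 2005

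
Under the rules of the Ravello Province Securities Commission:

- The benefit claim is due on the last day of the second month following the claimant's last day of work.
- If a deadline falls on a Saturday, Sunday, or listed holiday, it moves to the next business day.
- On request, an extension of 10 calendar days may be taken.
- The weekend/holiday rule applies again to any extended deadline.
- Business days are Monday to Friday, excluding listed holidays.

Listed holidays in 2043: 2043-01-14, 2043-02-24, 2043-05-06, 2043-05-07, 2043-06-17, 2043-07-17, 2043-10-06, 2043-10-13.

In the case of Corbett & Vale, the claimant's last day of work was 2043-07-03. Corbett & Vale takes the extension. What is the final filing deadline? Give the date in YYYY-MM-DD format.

2 months after 2043-07-03 falls in September 2043; the last day of that month is 2043-09-30.
Since 2043-09-30 is a Wednesday and not a holiday, the date is unchanged.
Applying the 10-calendar-day extension: 2043-09-30 + 10 days = 2043-10-10.
2043-10-10 is a Saturday; the next business day is 2043-10-12 (Monday).
The final due date is 2043-10-12.

2043-10-12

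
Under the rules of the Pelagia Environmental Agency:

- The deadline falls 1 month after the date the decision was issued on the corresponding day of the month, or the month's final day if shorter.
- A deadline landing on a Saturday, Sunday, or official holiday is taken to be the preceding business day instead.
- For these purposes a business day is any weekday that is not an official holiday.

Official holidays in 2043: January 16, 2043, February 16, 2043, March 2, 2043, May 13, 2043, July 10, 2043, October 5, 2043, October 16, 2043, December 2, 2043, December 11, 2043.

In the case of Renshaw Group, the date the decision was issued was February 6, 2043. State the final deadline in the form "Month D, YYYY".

Moving 1 month forward from February 6, 2043 on the corresponding day gives March 6, 2043.
March 6, 2043 falls on a Friday, which is a business day, so no adjustment is needed.
The final due date is March 6, 2043.

March 6, 2043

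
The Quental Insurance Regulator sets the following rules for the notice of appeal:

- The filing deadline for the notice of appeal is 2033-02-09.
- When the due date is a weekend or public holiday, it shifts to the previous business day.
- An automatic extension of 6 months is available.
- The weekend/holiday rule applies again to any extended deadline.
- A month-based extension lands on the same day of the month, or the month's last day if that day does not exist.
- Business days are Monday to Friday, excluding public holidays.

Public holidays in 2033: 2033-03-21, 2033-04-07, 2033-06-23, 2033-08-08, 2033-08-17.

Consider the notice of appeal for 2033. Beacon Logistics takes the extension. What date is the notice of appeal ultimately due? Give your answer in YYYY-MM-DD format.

The statutory due date is 2033-02-09.
Since 2033-02-09 is a Wednesday and not a holiday, the date is unchanged.
Add 6 months to 2033-02-09: 2033-08-09.
Since 2033-08-09 is a Tuesday and not a holiday, the date is unchanged.
So the filing is due 2033-08-09.

2033-08-09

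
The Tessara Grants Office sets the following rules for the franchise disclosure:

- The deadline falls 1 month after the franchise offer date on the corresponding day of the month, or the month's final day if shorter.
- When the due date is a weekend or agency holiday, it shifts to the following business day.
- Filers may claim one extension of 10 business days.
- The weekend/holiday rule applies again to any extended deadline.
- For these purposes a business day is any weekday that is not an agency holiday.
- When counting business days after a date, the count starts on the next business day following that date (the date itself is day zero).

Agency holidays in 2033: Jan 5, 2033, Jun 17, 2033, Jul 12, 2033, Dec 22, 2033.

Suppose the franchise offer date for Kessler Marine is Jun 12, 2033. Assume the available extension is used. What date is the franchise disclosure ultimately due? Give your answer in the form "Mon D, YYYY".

Moving 1 month forward from Jun 12, 2033 on the corresponding day gives Jul 12, 2033.
Jul 12, 2033 falls on a listed holiday. Rolling to the next business day gives Jul 13, 2033, a Wednesday.
Applying the 10-business-day extension: 10 business days after Jul 13, 2033 is Jul 27, 2033.
Jul 27, 2033 falls on a Wednesday, which is a business day, so no adjustment is needed.
Deadline: Jul 27, 2033.

Jul 27, 2033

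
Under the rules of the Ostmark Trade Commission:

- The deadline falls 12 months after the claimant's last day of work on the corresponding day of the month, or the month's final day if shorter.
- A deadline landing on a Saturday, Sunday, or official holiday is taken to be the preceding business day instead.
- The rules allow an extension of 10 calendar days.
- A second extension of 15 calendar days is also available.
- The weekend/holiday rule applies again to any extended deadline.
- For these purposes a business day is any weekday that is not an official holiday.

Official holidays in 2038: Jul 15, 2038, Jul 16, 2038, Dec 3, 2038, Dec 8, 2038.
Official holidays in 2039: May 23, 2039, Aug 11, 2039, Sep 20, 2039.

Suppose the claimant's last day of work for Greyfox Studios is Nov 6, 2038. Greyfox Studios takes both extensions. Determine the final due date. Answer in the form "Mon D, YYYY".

Moving 12 months forward from Nov 6, 2038 on the corresponding day gives Nov 6, 2039.
Nov 6, 2039 falls on a Sunday. Rolling to the preceding business day gives Nov 4, 2039, a Friday.
With the 10-day extension, Nov 4, 2039 becomes Nov 14, 2039.
Nov 14, 2039 (Monday) is already a business day.
Applying the 15-calendar-day extension: Nov 14, 2039 + 15 days = Nov 29, 2039.
Since Nov 29, 2039 is a Tuesday and not a holiday, the date is unchanged.
So the filing is due Nov 29, 2039.

Nov 29, 2039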